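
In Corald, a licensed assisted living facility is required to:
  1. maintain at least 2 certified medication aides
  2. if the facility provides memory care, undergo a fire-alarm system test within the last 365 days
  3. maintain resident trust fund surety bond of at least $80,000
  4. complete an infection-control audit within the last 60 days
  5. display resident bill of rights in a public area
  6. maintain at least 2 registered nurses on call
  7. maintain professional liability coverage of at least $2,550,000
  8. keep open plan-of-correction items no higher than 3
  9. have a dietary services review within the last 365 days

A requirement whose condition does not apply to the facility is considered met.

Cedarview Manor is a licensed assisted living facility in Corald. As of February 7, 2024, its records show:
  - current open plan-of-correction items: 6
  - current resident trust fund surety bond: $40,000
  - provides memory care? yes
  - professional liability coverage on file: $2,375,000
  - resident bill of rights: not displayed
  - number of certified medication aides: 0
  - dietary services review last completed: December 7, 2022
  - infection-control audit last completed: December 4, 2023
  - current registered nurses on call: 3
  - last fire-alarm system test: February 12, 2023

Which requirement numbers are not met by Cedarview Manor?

1. certified medication aides 0 < 2 → not met
2. condition 'provides memory care' holds; fire-alarm system test 360 days ago vs limit 365 → met
3. resident trust fund surety bond $40,000 < $80,000 → not met
4. infection-control audit 65 days ago vs limit 60 → not met
5. resident bill of rights absent → not met
6. registered nurses on call 3 ≥ 2 → met
7. professional liability coverage $2,375,000 < $2,550,000 → not met
8. open plan-of-correction items 6 > 3 → not met
9. dietary services review 427 days ago vs limit 365 → not met
Not met: 1, 3, 4, 5, 7, 8, 9

1, 3, 4, 5, 7, 8, 9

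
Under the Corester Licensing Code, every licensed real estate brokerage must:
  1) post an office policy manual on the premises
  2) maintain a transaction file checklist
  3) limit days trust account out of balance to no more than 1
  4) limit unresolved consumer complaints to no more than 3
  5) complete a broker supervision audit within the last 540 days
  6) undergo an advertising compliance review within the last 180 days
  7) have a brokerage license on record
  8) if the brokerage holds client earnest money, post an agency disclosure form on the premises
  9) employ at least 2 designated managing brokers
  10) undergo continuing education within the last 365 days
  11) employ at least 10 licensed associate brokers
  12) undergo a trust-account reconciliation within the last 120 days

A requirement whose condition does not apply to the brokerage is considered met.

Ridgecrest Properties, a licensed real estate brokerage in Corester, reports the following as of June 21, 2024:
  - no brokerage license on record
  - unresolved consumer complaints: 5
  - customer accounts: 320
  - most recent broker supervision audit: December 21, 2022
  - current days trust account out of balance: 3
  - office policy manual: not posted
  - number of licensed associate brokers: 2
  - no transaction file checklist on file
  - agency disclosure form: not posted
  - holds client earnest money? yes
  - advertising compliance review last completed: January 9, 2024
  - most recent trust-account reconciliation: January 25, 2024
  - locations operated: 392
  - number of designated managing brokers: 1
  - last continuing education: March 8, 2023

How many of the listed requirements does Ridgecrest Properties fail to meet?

1. office policy manual absent → not met
2. transaction file checklist absent → not met
3. days trust account out of balance 3 > 1 → not met
4. unresolved consumer complaints 5 > 3 → not met
5. broker supervision audit 548 days ago vs limit 540 → not met
6. advertising compliance review 164 days ago vs limit 180 → met
7. brokerage license absent → not met
8. condition 'holds client earnest money' holds; agency disclosure form absent → not met
9. designated managing brokers 1 < 2 → not met
10. continuing education 471 days ago vs limit 365 → not met
11. licensed associate brokers 2 < 10 → not met
12. trust-account reconciliation 148 days ago vs limit 120 → not met
Not met: 11 of 12

11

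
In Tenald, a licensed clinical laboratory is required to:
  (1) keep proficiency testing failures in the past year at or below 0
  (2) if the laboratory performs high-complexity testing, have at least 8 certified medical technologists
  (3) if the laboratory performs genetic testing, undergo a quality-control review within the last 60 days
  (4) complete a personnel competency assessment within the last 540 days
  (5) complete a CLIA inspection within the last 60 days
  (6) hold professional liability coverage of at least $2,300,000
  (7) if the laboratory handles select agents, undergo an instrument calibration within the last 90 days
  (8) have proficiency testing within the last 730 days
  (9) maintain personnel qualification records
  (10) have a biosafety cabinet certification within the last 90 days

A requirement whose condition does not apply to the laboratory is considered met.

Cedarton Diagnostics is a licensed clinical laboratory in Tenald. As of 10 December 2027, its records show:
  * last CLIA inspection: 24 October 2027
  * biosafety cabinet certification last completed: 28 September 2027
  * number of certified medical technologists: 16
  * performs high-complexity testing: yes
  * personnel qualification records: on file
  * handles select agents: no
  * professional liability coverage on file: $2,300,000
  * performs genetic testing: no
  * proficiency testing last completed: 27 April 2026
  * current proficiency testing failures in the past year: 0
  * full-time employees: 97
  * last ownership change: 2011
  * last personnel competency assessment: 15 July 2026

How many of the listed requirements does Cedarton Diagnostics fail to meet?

1. proficiency testing failures in the past year 0 ≤ 0 → met
2. condition 'performs high-complexity testing' holds; certified medical technologists 16 ≥ 8 → met
3. condition 'performs genetic testing' does not hold → requirement n/a → met
4. personnel competency assessment 513 days ago vs limit 540 → met
5. CLIA inspection 47 days ago vs limit 60 → met
6. professional liability coverage $2,300,000 ≥ $2,300,000 → met
7. condition 'handles select agents' does not hold → requirement n/a → met
8. proficiency testing 592 days ago vs limit 730 → met
9. personnel qualification records present → met
10. biosafety cabinet certification 73 days ago vs limit 90 → met
Not met: 0 of 10

0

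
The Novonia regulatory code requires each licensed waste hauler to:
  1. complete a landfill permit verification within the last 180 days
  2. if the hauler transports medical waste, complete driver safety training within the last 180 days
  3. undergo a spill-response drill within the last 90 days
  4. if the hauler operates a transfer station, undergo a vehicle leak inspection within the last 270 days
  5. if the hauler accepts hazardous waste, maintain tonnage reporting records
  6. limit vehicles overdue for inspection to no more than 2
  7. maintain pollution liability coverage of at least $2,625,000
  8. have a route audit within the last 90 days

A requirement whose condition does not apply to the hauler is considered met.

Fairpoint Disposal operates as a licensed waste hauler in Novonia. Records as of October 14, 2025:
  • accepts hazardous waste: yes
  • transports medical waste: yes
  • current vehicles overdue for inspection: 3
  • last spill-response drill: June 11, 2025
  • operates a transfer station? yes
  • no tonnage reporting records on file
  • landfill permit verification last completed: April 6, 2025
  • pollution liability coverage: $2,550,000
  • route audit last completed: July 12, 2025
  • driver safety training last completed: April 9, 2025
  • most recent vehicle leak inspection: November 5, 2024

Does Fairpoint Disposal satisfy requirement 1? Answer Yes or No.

No

1. landfill permit verification 191 days ago vs limit 180 → not met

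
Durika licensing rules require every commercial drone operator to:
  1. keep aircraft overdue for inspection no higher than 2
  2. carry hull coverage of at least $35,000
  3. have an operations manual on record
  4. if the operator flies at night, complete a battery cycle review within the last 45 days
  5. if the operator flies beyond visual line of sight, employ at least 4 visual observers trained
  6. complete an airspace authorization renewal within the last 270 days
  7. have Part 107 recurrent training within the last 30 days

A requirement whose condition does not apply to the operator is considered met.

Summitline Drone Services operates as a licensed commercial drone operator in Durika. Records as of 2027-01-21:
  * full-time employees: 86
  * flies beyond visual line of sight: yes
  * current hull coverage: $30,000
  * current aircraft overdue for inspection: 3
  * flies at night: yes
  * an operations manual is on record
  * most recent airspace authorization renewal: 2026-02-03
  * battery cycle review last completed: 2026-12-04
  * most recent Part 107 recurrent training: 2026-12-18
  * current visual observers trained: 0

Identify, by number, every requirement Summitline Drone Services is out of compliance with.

1, 2, 4, 5, 6, 7

1. aircraft overdue for inspection 3 > 2 → not met
2. hull coverage $30,000 < $35,000 → not met
3. operations manual present → met
4. condition 'flies at night' holds; battery cycle review 48 days ago vs limit 45 → not met
5. condition 'flies beyond visual line of sight' holds; visual observers trained 0 < 4 → not met
6. airspace authorization renewal 352 days ago vs limit 270 → not met
7. Part 107 recurrent training 34 days ago vs limit 30 → not met
Not met: 1, 2, 4, 5, 6, 7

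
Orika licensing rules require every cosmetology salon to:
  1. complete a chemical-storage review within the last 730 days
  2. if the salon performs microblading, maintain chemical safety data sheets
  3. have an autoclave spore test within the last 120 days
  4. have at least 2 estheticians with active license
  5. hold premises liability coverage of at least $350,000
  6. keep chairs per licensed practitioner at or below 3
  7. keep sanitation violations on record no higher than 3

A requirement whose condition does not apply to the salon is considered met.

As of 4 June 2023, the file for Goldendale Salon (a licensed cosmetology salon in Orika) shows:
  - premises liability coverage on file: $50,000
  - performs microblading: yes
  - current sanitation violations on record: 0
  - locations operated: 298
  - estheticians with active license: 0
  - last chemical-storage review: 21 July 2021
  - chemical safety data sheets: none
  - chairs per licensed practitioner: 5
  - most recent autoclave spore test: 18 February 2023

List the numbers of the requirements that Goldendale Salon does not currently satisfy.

1. chemical-storage review 683 days ago vs limit 730 → met
2. condition 'performs microblading' holds; chemical safety data sheets absent → not met
3. autoclave spore test 106 days ago vs limit 120 → met
4. estheticians with active license 0 < 2 → not met
5. premises liability coverage $50,000 < $350,000 → not met
6. chairs per licensed practitioner 5 > 3 → not met
7. sanitation violations on record 0 ≤ 3 → met
Not met: 2, 4, 5, 6

2, 4, 5, 6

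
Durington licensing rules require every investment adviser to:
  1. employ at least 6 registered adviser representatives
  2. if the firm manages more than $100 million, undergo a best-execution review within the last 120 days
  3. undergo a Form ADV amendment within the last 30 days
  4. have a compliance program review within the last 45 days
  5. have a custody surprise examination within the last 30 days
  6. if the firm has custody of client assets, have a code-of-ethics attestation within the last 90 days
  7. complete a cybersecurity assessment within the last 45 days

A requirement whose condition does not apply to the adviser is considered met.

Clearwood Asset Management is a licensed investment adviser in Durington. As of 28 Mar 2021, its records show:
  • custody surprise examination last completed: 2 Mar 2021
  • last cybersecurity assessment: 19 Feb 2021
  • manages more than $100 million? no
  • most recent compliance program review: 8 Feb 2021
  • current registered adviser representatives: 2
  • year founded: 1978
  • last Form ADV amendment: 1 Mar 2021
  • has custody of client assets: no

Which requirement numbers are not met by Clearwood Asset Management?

1. registered adviser representatives 2 < 6 → not met
2. condition 'manages more than $100 million' does not hold → requirement n/a → met
3. Form ADV amendment 27 days ago vs limit 30 → met
4. compliance program review 48 days ago vs limit 45 → not met
5. custody surprise examination 26 days ago vs limit 30 → met
6. condition 'has custody of client assets' does not hold → requirement n/a → met
7. cybersecurity assessment 37 days ago vs limit 45 → met
Not met: 1, 4

1, 4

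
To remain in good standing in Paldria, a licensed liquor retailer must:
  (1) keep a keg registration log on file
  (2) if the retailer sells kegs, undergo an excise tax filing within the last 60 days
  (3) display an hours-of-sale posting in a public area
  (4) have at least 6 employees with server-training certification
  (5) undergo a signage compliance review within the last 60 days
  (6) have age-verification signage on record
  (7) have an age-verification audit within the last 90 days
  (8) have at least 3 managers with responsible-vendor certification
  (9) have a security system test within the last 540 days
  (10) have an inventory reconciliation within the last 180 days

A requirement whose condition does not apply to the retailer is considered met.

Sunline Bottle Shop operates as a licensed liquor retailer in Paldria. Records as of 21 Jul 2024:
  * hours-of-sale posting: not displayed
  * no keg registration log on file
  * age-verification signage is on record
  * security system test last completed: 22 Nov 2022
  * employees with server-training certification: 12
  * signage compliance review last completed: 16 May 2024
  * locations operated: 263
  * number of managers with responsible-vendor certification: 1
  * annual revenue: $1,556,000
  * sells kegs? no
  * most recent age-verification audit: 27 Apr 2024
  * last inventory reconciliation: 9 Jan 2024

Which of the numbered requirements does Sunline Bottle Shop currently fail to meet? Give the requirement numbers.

1. keg registration log absent → not met
2. condition 'sells kegs' does not hold → requirement n/a → met
3. hours-of-sale posting absent → not met
4. employees with server-training certification 12 ≥ 6 → met
5. signage compliance review 66 days ago vs limit 60 → not met
6. age-verification signage present → met
7. age-verification audit 85 days ago vs limit 90 → met
8. managers with responsible-vendor certification 1 < 3 → not met
9. security system test 607 days ago vs limit 540 → not met
10. inventory reconciliation 194 days ago vs limit 180 → not met
Not met: 1, 3, 5, 8, 9, 10

1, 3, 5, 8, 9, 10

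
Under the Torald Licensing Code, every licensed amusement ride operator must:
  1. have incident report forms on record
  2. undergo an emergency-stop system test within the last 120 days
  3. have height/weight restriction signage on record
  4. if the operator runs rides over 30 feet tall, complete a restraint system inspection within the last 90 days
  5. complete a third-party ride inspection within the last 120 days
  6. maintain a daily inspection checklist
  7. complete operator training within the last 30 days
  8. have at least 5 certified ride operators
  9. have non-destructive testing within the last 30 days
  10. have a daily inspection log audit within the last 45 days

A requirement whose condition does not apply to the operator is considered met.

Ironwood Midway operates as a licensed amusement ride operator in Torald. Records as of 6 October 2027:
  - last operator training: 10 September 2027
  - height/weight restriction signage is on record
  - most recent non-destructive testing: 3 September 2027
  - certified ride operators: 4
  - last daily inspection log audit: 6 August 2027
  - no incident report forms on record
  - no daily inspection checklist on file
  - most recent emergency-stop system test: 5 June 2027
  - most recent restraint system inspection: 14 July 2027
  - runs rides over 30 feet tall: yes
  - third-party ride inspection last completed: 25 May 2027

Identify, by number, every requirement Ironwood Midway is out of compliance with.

1. incident report forms absent → not met
2. emergency-stop system test 123 days ago vs limit 120 → not met
3. height/weight restriction signage present → met
4. condition 'runs rides over 30 feet tall' holds; restraint system inspection 84 days ago vs limit 90 → met
5. third-party ride inspection 134 days ago vs limit 120 → not met
6. daily inspection checklist absent → not met
7. operator training 26 days ago vs limit 30 → met
8. certified ride operators 4 < 5 → not met
9. non-destructive testing 33 days ago vs limit 30 → not met
10. daily inspection log audit 61 days ago vs limit 45 → not met
Not met: 1, 2, 5, 6, 8, 9, 10

1, 2, 5, 6, 8, 9, 10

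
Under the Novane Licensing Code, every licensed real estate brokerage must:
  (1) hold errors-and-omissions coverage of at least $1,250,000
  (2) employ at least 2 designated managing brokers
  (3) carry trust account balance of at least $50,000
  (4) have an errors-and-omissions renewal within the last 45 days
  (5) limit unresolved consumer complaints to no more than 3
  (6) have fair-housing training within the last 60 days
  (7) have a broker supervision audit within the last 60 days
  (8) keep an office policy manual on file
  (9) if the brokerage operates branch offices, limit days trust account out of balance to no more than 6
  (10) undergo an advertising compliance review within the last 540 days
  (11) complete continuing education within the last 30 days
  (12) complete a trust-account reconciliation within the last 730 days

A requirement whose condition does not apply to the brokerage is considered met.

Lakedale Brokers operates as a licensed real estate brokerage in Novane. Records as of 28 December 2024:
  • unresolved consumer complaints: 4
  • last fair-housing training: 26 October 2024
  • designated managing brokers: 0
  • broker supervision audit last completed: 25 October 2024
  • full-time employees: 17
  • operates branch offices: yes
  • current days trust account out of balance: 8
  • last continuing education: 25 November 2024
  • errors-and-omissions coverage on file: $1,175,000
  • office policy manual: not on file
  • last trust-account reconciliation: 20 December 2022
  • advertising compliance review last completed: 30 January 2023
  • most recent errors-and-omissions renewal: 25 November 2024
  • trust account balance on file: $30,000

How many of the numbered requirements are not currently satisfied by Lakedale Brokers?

1. errors-and-omissions coverage $1,175,000 < $1,250,000 → not met
2. designated managing brokers 0 < 2 → not met
3. trust account balance $30,000 < $50,000 → not met
4. errors-and-omissions renewal 33 days ago vs limit 45 → met
5. unresolved consumer complaints 4 > 3 → not met
6. fair-housing training 63 days ago vs limit 60 → not met
7. broker supervision audit 64 days ago vs limit 60 → not met
8. office policy manual absent → not met
9. condition 'operates branch offices' holds; days trust account out of balance 8 > 6 → not met
10. advertising compliance review 698 days ago vs limit 540 → not met
11. continuing education 33 days ago vs limit 30 → not met
12. trust-account reconciliation 739 days ago vs limit 730 → not met
Not met: 11 of 12

11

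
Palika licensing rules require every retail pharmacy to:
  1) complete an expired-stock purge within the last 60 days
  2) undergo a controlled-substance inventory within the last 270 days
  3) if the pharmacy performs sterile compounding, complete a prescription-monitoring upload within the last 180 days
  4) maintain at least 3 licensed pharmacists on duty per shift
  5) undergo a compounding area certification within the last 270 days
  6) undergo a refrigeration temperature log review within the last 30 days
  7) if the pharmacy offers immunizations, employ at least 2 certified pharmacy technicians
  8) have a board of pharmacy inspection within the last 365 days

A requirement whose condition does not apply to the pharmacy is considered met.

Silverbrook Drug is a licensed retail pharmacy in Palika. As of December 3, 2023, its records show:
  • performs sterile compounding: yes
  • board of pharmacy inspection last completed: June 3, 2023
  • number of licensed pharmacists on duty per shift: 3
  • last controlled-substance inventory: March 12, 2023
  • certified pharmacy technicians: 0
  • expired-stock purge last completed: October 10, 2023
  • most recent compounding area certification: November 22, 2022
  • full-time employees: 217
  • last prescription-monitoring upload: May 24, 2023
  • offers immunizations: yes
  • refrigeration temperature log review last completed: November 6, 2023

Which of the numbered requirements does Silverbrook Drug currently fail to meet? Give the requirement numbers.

3, 5, 7

1. expired-stock purge 54 days ago vs limit 60 → met
2. controlled-substance inventory 266 days ago vs limit 270 → met
3. condition 'performs sterile compounding' holds; prescription-monitoring upload 193 days ago vs limit 180 → not met
4. licensed pharmacists on duty per shift 3 ≥ 3 → met
5. compounding area certification 376 days ago vs limit 270 → not met
6. refrigeration temperature log review 27 days ago vs limit 30 → met
7. condition 'offers immunizations' holds; certified pharmacy technicians 0 < 2 → not met
8. board of pharmacy inspection 183 days ago vs limit 365 → met
Not met: 3, 5, 7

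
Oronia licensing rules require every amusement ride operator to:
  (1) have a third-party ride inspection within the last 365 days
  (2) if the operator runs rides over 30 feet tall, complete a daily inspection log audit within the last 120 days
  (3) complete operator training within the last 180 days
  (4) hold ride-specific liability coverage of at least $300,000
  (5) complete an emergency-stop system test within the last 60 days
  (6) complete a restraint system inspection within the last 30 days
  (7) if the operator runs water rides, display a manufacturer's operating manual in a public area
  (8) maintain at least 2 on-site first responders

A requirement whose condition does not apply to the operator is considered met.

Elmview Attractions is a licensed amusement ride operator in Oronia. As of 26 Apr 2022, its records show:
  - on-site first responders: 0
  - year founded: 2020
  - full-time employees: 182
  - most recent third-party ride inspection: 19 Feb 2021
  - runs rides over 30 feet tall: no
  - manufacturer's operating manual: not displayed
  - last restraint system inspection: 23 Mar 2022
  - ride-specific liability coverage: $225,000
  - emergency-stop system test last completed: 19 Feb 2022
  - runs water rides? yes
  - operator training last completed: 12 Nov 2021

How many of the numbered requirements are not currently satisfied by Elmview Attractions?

6

1. third-party ride inspection 431 days ago vs limit 365 → not met
2. condition 'runs rides over 30 feet tall' does not hold → requirement n/a → met
3. operator training 165 days ago vs limit 180 → met
4. ride-specific liability coverage $225,000 < $300,000 → not met
5. emergency-stop system test 66 days ago vs limit 60 → not met
6. restraint system inspection 34 days ago vs limit 30 → not met
7. condition 'runs water rides' holds; manufacturer's operating manual absent → not met
8. on-site first responders 0 < 2 → not met
Not met: 6 of 8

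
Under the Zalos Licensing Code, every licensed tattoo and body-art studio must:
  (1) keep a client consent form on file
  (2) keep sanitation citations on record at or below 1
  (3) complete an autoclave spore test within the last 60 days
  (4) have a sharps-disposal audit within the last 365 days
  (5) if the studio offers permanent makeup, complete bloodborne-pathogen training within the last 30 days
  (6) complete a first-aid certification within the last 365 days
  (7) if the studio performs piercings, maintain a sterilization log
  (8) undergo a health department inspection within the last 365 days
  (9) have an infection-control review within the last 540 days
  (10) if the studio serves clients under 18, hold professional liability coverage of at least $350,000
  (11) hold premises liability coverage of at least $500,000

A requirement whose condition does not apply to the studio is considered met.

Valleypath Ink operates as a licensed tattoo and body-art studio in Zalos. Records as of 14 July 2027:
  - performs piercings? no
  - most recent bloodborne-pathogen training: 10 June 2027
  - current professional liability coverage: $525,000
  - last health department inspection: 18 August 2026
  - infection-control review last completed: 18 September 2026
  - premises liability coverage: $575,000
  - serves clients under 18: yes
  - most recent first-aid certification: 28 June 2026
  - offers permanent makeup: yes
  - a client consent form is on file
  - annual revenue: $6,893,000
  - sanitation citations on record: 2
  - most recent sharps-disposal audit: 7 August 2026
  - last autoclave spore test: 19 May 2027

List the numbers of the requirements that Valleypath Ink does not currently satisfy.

2, 5, 6

1. client consent form present → met
2. sanitation citations on record 2 > 1 → not met
3. autoclave spore test 56 days ago vs limit 60 → met
4. sharps-disposal audit 341 days ago vs limit 365 → met
5. condition 'offers permanent makeup' holds; bloodborne-pathogen training 34 days ago vs limit 30 → not met
6. first-aid certification 381 days ago vs limit 365 → not met
7. condition 'performs piercings' does not hold → requirement n/a → met
8. health department inspection 330 days ago vs limit 365 → met
9. infection-control review 299 days ago vs limit 540 → met
10. condition 'serves clients under 18' holds; professional liability coverage $525,000 ≥ $350,000 → met
11. premises liability coverage $575,000 ≥ $500,000 → met
Not met: 2, 5, 6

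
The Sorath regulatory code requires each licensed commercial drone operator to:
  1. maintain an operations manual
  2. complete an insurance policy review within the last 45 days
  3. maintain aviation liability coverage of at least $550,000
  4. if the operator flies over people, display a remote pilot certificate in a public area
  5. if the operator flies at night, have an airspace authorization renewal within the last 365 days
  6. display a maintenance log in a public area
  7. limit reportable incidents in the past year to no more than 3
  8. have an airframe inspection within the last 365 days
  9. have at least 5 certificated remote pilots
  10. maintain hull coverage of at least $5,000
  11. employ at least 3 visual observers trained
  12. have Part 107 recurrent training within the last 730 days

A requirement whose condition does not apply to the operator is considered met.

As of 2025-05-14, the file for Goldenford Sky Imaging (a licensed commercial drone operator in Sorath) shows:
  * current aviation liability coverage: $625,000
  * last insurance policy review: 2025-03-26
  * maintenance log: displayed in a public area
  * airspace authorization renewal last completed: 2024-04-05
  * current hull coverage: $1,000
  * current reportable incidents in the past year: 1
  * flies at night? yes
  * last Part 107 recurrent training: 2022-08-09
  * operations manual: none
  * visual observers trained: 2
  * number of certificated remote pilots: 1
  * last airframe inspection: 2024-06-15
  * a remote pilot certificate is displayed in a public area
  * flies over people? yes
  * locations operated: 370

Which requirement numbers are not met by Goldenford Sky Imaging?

1, 2, 5, 9, 10, 11, 12

1. operations manual absent → not met
2. insurance policy review 49 days ago vs limit 45 → not met
3. aviation liability coverage $625,000 ≥ $550,000 → met
4. condition 'flies over people' holds; remote pilot certificate present → met
5. condition 'flies at night' holds; airspace authorization renewal 404 days ago vs limit 365 → not met
6. maintenance log present → met
7. reportable incidents in the past year 1 ≤ 3 → met
8. airframe inspection 333 days ago vs limit 365 → met
9. certificated remote pilots 1 < 5 → not met
10. hull coverage $1,000 < $5,000 → not met
11. visual observers trained 2 < 3 → not met
12. Part 107 recurrent training 1009 days ago vs limit 730 → not met
Not met: 1, 2, 5, 9, 10, 11, 12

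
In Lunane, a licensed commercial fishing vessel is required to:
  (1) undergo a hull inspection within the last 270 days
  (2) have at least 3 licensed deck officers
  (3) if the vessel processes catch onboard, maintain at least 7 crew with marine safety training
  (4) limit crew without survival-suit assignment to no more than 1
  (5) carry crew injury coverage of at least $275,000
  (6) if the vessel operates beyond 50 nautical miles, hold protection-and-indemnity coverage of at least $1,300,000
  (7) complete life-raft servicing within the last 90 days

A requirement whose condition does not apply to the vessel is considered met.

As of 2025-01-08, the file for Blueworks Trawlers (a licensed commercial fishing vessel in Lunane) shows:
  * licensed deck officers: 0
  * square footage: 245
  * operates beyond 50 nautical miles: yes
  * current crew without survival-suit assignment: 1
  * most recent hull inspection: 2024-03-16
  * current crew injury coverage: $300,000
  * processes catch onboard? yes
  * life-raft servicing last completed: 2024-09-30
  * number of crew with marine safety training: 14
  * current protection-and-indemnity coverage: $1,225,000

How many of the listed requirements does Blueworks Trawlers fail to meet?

1. hull inspection 298 days ago vs limit 270 → not met
2. licensed deck officers 0 < 3 → not met
3. condition 'processes catch onboard' holds; crew with marine safety training 14 ≥ 7 → met
4. crew without survival-suit assignment 1 ≤ 1 → met
5. crew injury coverage $300,000 ≥ $275,000 → met
6. condition 'operates beyond 50 nautical miles' holds; protection-and-indemnity coverage $1,225,000 < $1,300,000 → not met
7. life-raft servicing 100 days ago vs limit 90 → not met
Not met: 4 of 7

4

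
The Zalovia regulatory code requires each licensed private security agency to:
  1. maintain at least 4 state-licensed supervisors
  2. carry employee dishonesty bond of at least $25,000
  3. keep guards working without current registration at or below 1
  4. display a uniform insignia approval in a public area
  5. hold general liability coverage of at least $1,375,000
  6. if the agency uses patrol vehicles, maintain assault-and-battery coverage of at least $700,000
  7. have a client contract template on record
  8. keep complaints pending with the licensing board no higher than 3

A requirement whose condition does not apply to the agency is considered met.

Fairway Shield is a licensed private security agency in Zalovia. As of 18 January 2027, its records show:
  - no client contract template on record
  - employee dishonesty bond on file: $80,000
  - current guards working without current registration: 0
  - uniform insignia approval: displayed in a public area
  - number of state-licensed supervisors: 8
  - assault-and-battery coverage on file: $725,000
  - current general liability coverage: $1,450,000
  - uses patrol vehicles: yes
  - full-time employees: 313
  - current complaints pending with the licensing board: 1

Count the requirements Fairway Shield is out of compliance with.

1. state-licensed supervisors 8 ≥ 4 → met
2. employee dishonesty bond $80,000 ≥ $25,000 → met
3. guards working without current registration 0 ≤ 1 → met
4. uniform insignia approval present → met
5. general liability coverage $1,450,000 ≥ $1,375,000 → met
6. condition 'uses patrol vehicles' holds; assault-and-battery coverage $725,000 ≥ $700,000 → met
7. client contract template absent → not met
8. complaints pending with the licensing board 1 ≤ 3 → met
Not met: 1 of 8

1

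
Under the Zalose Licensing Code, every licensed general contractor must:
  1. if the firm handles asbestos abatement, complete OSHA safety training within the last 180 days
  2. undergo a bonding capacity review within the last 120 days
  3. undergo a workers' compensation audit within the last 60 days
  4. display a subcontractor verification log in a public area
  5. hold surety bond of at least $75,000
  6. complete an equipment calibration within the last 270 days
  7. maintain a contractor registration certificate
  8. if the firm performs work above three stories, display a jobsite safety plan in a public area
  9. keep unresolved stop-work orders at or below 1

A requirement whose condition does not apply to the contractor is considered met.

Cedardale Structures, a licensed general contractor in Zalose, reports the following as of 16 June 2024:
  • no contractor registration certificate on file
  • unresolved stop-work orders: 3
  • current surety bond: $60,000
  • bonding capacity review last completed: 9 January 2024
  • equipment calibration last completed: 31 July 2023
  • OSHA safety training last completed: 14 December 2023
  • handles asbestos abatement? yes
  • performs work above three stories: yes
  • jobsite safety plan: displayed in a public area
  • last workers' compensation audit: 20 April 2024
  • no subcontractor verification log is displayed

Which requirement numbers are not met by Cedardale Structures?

1, 2, 4, 5, 6, 7, 9

1. condition 'handles asbestos abatement' holds; OSHA safety training 185 days ago vs limit 180 → not met
2. bonding capacity review 159 days ago vs limit 120 → not met
3. workers' compensation audit 57 days ago vs limit 60 → met
4. subcontractor verification log absent → not met
5. surety bond $60,000 < $75,000 → not met
6. equipment calibration 321 days ago vs limit 270 → not met
7. contractor registration certificate absent → not met
8. condition 'performs work above three stories' holds; jobsite safety plan present → met
9. unresolved stop-work orders 3 > 1 → not met
Not met: 1, 2, 4, 5, 6, 7, 9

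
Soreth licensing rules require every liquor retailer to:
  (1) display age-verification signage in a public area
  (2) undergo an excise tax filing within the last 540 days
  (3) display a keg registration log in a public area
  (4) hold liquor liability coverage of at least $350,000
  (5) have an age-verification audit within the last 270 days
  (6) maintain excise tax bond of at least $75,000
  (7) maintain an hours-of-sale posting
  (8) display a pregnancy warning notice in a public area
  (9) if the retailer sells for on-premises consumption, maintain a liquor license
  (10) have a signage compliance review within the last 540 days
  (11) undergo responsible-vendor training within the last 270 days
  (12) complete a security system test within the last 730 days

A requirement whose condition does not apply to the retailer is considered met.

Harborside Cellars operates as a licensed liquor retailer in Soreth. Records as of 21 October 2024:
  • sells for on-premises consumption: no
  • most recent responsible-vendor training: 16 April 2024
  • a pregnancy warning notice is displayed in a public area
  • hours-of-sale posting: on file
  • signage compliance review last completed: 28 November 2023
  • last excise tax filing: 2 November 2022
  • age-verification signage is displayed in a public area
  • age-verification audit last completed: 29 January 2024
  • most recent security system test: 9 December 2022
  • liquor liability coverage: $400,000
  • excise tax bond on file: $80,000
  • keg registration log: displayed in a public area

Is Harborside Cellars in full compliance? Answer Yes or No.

1. age-verification signage present → met
2. excise tax filing 719 days ago vs limit 540 → not met
3. keg registration log present → met
4. liquor liability coverage $400,000 ≥ $350,000 → met
5. age-verification audit 266 days ago vs limit 270 → met
6. excise tax bond $80,000 ≥ $75,000 → met
7. hours-of-sale posting present → met
8. pregnancy warning notice present → met
9. condition 'sells for on-premises consumption' does not hold → requirement n/a → met
10. signage compliance review 328 days ago vs limit 540 → met
11. responsible-vendor training 188 days ago vs limit 270 → met
12. security system test 682 days ago vs limit 730 → met
Not met: 2

No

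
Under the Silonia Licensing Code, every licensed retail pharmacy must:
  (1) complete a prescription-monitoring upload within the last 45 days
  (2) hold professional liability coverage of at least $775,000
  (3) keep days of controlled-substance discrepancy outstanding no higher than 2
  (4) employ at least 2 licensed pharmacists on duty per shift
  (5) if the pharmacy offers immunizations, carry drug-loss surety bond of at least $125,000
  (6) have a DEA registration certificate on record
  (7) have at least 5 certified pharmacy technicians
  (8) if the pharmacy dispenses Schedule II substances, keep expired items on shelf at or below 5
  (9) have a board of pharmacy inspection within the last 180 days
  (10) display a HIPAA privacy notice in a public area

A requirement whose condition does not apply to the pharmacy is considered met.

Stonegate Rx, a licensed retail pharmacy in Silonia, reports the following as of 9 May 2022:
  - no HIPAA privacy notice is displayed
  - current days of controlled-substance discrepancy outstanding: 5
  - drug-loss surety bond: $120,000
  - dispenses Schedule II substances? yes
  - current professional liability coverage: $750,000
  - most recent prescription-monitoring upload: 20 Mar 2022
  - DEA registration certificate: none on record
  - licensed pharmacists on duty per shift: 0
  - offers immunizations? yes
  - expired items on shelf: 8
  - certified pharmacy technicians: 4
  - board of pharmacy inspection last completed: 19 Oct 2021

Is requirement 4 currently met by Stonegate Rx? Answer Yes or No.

No

4. licensed pharmacists on duty per shift 0 < 2 → not met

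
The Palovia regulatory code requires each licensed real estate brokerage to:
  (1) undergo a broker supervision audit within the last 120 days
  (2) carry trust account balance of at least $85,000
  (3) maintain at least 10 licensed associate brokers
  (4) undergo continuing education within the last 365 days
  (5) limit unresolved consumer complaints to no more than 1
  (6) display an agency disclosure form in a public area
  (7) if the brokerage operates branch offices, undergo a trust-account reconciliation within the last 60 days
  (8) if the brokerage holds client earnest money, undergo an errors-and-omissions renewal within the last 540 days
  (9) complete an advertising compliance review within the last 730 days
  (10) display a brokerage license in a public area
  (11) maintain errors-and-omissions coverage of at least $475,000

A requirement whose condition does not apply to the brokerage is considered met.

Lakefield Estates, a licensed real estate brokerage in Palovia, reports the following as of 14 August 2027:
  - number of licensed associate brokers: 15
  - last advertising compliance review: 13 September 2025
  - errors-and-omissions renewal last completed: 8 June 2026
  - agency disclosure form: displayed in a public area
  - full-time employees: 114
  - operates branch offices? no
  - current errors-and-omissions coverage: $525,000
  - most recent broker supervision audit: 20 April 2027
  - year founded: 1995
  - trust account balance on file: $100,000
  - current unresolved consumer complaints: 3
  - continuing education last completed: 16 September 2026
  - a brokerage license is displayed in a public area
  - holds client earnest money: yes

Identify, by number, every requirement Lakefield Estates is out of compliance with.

5

1. broker supervision audit 116 days ago vs limit 120 → met
2. trust account balance $100,000 ≥ $85,000 → met
3. licensed associate brokers 15 ≥ 10 → met
4. continuing education 332 days ago vs limit 365 → met
5. unresolved consumer complaints 3 > 1 → not met
6. agency disclosure form present → met
7. condition 'operates branch offices' does not hold → requirement n/a → met
8. condition 'holds client earnest money' holds; errors-and-omissions renewal 432 days ago vs limit 540 → met
9. advertising compliance review 700 days ago vs limit 730 → met
10. brokerage license present → met
11. errors-and-omissions coverage $525,000 ≥ $475,000 → met
Not met: 5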